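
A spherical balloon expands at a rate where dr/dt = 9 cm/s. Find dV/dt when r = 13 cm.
6084π cm³/s

V = (4/3)πr³
dV/dt = dV/dr · dr/dt = 4πr² · 9
At r = 13: dV/dt = 6084π cm³/s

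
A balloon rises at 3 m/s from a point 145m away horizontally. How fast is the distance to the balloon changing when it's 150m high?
90√1741/1741 ≈ 2.157 m/s

z² = 145² + y²
z = √(145² + 150²) = 5√1741
dz/dt = y/z · dy/dt = 150/(5√1741) · 3 = 90√1741/1741 ≈ 2.157 m/s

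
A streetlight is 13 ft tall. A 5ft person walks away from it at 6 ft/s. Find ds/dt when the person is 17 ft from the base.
15/4 ft/s

By similar triangles: 13/(x+s) = 5/s
Solving: s = 5x/8
ds/dt = 5/8 · dx/dt = 5/8 · 6 = 15/4 ft/s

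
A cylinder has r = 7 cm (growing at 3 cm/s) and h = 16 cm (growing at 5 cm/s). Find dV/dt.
917π cm³/s

V = πr²h
dV/dt = 2πrh·dr/dt + πr²·dh/dt
= 2π(7)(16)(3) + π(7)²(5)
= 917π cm³/s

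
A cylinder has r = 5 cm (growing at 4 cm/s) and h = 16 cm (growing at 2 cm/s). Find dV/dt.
690π cm³/s

V = πr²h
dV/dt = 2πrh·dr/dt + πr²·dh/dt
= 2π(5)(16)(4) + π(5)²(2)
= 690π cm³/s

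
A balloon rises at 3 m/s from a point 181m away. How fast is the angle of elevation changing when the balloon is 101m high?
0.012639 rad/s

tan(θ) = y/181
sec²(θ) · dθ/dt = (1/181) · dy/dt
dθ/dt = cos²(θ)/181 · 3 = 181/(181² + 101²) · 3
dθ/dt = 0.012639 rad/s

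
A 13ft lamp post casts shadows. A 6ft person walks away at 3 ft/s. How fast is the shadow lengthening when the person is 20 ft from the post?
18/7 ft/s

By similar triangles: 13/(x+s) = 6/s
Solving: s = 6x/7
ds/dt = 6/7 · dx/dt = 6/7 · 3 = 18/7 ft/s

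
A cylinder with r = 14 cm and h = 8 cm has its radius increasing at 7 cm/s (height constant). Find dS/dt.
504π cm²/s

S = 2πrh + 2πr² (lateral + bases)
dS/dt = (2πh + 4πr)·dr/dt = (2π·8 + 4π·14)·7
= 504π cm²/s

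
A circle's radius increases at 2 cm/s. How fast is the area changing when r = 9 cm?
36π cm²/s

A = πr²
dA/dt = 2πr · dr/dt = 2π(9)(2) = 36π cm²/s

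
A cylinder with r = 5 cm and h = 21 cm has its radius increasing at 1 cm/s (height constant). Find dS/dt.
62π cm²/s

S = 2πrh + 2πr² (lateral + bases)
dS/dt = (2πh + 4πr)·dr/dt = (2π·21 + 4π·5)·1
= 62π cm²/s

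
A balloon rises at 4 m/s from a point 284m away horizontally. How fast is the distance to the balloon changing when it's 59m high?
236√84137/84137 ≈ 0.8136 m/s

z² = 284² + y²
z = √(284² + 59²) = √84137
dz/dt = y/z · dy/dt = 59/√84137 · 4 = 236√84137/84137 ≈ 0.8136 m/s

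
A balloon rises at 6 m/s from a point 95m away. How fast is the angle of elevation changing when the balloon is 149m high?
0.018254 rad/s

tan(θ) = y/95
sec²(θ) · dθ/dt = (1/95) · dy/dt
dθ/dt = cos²(θ)/95 · 6 = 95/(95² + 149²) · 6
dθ/dt = 0.018254 rad/s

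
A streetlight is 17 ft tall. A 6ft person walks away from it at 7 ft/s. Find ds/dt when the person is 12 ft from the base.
42/11 ft/s

By similar triangles: 17/(x+s) = 6/s
Solving: s = 6x/11
ds/dt = 6/11 · dx/dt = 6/11 · 7 = 42/11 ft/s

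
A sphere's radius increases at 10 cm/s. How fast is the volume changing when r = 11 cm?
4840π cm³/s

V = (4/3)πr³
dV/dt = dV/dr · dr/dt = 4πr² · 10
At r = 11: dV/dt = 4840π cm³/s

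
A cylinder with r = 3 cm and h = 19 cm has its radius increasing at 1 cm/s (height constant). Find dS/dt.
50π cm²/s

S = 2πrh + 2πr² (lateral + bases)
dS/dt = (2πh + 4πr)·dr/dt = (2π·19 + 4π·3)·1
= 50π cm²/s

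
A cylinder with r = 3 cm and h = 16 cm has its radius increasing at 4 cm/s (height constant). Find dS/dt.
176π cm²/s

S = 2πrh + 2πr² (lateral + bases)
dS/dt = (2πh + 4πr)·dr/dt = (2π·16 + 4π·3)·4
= 176π cm²/s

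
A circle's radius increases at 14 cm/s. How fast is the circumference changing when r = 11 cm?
28π cm/s

C = 2πr
dC/dt = 2π · dr/dt = 2π · 14 = 28π cm/s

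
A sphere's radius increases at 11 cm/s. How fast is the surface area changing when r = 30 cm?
2640π cm²/s

S = 4πr²
dS/dt = dS/dr · dr/dt = 8πr · 11
At r = 30: dS/dt = 2640π cm²/s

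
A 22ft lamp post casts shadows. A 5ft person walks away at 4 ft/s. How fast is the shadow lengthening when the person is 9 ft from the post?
20/17 ft/s

By similar triangles: 22/(x+s) = 5/s
Solving: s = 5x/17
ds/dt = 5/17 · dx/dt = 5/17 · 4 = 20/17 ft/s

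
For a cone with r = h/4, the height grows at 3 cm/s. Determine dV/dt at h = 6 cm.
27π/4 cm³/s

V = (1/3)π(h/4)²h = πh³/48
dV/dt = πh²/16 · 3
At h = 6: dV/dt = 27π/4 cm³/s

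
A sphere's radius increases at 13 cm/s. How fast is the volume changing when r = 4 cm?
832π cm³/s

V = (4/3)πr³
dV/dt = dV/dr · dr/dt = 4πr² · 13
At r = 4: dV/dt = 832π cm³/s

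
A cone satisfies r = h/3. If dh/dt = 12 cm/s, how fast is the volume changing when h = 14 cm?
784π/3 cm³/s

V = (1/3)π(h/3)²h = πh³/27
dV/dt = πh²/9 · 12
At h = 14: dV/dt = 784π/3 cm³/s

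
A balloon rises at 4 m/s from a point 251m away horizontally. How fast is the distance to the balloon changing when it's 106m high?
424√74237/74237 ≈ 1.556 m/s

z² = 251² + y²
z = √(251² + 106²) = √74237
dz/dt = y/z · dy/dt = 106/√74237 · 4 = 424√74237/74237 ≈ 1.556 m/s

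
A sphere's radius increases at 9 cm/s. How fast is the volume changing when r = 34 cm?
41616π cm³/s

V = (4/3)πr³
dV/dt = dV/dr · dr/dt = 4πr² · 9
At r = 34: dV/dt = 41616π cm³/s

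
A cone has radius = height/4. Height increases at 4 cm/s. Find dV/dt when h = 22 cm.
121π cm³/s

V = (1/3)π(h/4)²h = πh³/48
dV/dt = πh²/16 · 4
At h = 22: dV/dt = 121π cm³/s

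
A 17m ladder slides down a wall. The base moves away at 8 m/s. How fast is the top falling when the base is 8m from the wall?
64/15 ≈ 4.267 m/s

x² + y² = 17²
2x·dx/dt + 2y·dy/dt = 0
dy/dt = -x/y · dx/dt = -8/15 · 8 = -64/15 m/s
The top is descending at 64/15 ≈ 4.267 m/s.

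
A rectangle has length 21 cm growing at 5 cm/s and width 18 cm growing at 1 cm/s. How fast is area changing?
111 cm²/s

A = lw
dA/dt = w·dl/dt + l·dw/dt = 18·5 + 21·1 = 111 cm²/s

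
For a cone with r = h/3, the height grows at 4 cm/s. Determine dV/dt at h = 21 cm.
196π cm³/s

V = (1/3)π(h/3)²h = πh³/27
dV/dt = πh²/9 · 4
At h = 21: dV/dt = 196π cm³/s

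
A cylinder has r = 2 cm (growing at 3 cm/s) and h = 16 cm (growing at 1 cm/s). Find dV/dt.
196π cm³/s

V = πr²h
dV/dt = 2πrh·dr/dt + πr²·dh/dt
= 2π(2)(16)(3) + π(2)²(1)
= 196π cm³/s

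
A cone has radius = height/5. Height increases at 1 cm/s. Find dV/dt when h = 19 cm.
361π/25 cm³/s

V = (1/3)π(h/5)²h = πh³/75
dV/dt = πh²/25 · 1
At h = 19: dV/dt = 361π/25 cm³/s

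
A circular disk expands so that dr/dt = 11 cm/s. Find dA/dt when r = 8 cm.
176π cm²/s

A = πr²
dA/dt = 2πr · dr/dt = 2π(8)(11) = 176π cm²/s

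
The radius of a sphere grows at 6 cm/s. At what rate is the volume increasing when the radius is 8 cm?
1536π cm³/s

V = (4/3)πr³
dV/dt = dV/dr · dr/dt = 4πr² · 6
At r = 8: dV/dt = 1536π cm³/s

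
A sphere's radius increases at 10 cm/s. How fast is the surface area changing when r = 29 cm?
2320π cm²/s

S = 4πr²
dS/dt = dS/dr · dr/dt = 8πr · 10
At r = 29: dS/dt = 2320π cm²/s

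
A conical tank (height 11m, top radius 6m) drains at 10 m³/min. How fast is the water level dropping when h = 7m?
605/(882π) ≈ 0.2183 m/min

r/h = 6/11, so r = (6/11)h
V = (1/3)πr²h = (1/3)π((6/11)h)²h = (12/121)πh³
dV/dh = (36/121)πh²
dh/dt = (dV/dt)/(dV/dh) = -10/((36/121)π·7²) = -605/(882π) m/min
The level is dropping at 605/(882π) ≈ 0.2183 m/min.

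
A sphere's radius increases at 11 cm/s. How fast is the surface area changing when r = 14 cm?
1232π cm²/s

S = 4πr²
dS/dt = dS/dr · dr/dt = 8πr · 11
At r = 14: dS/dt = 1232π cm²/s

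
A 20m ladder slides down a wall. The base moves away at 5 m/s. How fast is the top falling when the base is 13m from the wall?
65√231/231 ≈ 4.277 m/s

x² + y² = 20²
2x·dx/dt + 2y·dy/dt = 0
dy/dt = -x/y · dx/dt = -13/√231 · 5 = -65√231/231 m/s
The top is descending at 65√231/231 ≈ 4.277 m/s.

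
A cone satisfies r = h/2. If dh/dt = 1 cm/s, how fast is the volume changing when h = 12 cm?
36π cm³/s

V = (1/3)π(h/2)²h = πh³/12
dV/dt = πh²/4 · 1
At h = 12: dV/dt = 36π cm³/s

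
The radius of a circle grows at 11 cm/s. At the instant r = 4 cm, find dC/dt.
22π cm/s

C = 2πr
dC/dt = 2π · dr/dt = 2π · 11 = 22π cm/s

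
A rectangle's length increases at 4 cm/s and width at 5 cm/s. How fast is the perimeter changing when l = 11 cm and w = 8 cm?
18 cm/s

P = 2(l + w)
dP/dt = 2(dl/dt + dw/dt) = 2(4 + 5) = 18 cm/s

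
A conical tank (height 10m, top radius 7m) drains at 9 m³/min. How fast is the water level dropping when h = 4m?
225/(196π) ≈ 0.3654 m/min

r/h = 7/10, so r = (7/10)h
V = (1/3)πr²h = (1/3)π((7/10)h)²h = (49/300)πh³
dV/dh = (49/100)πh²
dh/dt = (dV/dt)/(dV/dh) = -9/((49/100)π·4²) = -225/(196π) m/min
The level is dropping at 225/(196π) ≈ 0.3654 m/min.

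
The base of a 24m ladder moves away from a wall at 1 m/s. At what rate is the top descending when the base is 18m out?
3√7/7 ≈ 1.134 m/s

x² + y² = 24²
2x·dx/dt + 2y·dy/dt = 0
dy/dt = -x/y · dx/dt = -18/(6√7) · 1 = -3√7/7 m/s
The top is descending at 3√7/7 ≈ 1.134 m/s.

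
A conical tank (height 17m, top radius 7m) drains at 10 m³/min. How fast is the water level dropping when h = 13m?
2890/(8281π) ≈ 0.1111 m/min

r/h = 7/17, so r = (7/17)h
V = (1/3)πr²h = (1/3)π((7/17)h)²h = (49/867)πh³
dV/dh = (49/289)πh²
dh/dt = (dV/dt)/(dV/dh) = -10/((49/289)π·13²) = -2890/(8281π) m/min
The level is dropping at 2890/(8281π) ≈ 0.1111 m/min.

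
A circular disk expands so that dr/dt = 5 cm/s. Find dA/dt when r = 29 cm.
290π cm²/s

A = πr²
dA/dt = 2πr · dr/dt = 2π(29)(5) = 290π cm²/s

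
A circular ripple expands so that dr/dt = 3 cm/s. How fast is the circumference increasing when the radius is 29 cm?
6π cm/s

C = 2πr
dC/dt = 2π · dr/dt = 2π · 3 = 6π cm/s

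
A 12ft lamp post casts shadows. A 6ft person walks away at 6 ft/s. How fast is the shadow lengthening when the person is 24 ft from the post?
6 ft/s

By similar triangles: 12/(x+s) = 6/s
Solving: s = 6x/6
ds/dt = 6/6 · dx/dt = 1 · 6 = 6 ft/s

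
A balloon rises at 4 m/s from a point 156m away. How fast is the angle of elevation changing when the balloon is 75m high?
0.020827 rad/s

tan(θ) = y/156
sec²(θ) · dθ/dt = (1/156) · dy/dt
dθ/dt = cos²(θ)/156 · 4 = 156/(156² + 75²) · 4
dθ/dt = 0.020827 rad/s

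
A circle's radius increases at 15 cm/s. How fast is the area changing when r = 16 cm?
480π cm²/s

A = πr²
dA/dt = 2πr · dr/dt = 2π(16)(15) = 480π cm²/s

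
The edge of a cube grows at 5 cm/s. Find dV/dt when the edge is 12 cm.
2160 cm³/s

V = s³
dV/dt = 3s² · ds/dt = 3·12²·5 = 2160 cm³/s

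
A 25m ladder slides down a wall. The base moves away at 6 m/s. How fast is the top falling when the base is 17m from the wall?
17√21/14 ≈ 5.565 m/s

x² + y² = 25²
2x·dx/dt + 2y·dy/dt = 0
dy/dt = -x/y · dx/dt = -17/(4√21) · 6 = -17√21/14 m/s
The top is descending at 17√21/14 ≈ 5.565 m/s.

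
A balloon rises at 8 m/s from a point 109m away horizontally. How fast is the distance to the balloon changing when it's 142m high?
1136√32045/32045 ≈ 6.346 m/s

z² = 109² + y²
z = √(109² + 142²) = √32045
dz/dt = y/z · dy/dt = 142/√32045 · 8 = 1136√32045/32045 ≈ 6.346 m/s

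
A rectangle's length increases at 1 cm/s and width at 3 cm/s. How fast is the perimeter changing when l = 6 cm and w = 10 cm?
8 cm/s

P = 2(l + w)
dP/dt = 2(dl/dt + dw/dt) = 2(1 + 3) = 8 cm/s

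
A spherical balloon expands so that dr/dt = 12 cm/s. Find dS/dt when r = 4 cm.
384π cm²/s

S = 4πr²
dS/dt = dS/dr · dr/dt = 8πr · 12
At r = 4: dS/dt = 384π cm²/s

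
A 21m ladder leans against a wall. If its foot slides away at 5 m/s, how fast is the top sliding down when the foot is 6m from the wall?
2√5/3 ≈ 1.491 m/s

x² + y² = 21²
2x·dx/dt + 2y·dy/dt = 0
dy/dt = -x/y · dx/dt = -6/(9√5) · 5 = -2√5/3 m/s
The top is descending at 2√5/3 ≈ 1.491 m/s.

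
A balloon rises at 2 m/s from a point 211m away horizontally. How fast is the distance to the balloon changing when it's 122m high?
244√5/545 ≈ 1.001 m/s

z² = 211² + y²
z = √(211² + 122²) = 109√5
dz/dt = y/z · dy/dt = 122/(109√5) · 2 = 244√5/545 ≈ 1.001 m/s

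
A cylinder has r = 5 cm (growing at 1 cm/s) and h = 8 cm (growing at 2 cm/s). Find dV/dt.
130π cm³/s

V = πr²h
dV/dt = 2πrh·dr/dt + πr²·dh/dt
= 2π(5)(8)(1) + π(5)²(2)
= 130π cm³/s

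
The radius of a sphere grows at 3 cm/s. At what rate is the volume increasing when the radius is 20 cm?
4800π cm³/s

V = (4/3)πr³
dV/dt = dV/dr · dr/dt = 4πr² · 3
At r = 20: dV/dt = 4800π cm³/s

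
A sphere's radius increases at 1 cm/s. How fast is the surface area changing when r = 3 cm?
24π cm²/s

S = 4πr²
dS/dt = dS/dr · dr/dt = 8πr · 1
At r = 3: dS/dt = 24π cm²/s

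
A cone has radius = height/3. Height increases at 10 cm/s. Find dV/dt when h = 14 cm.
1960π/9 cm³/s

V = (1/3)π(h/3)²h = πh³/27
dV/dt = πh²/9 · 10
At h = 14: dV/dt = 1960π/9 cm³/s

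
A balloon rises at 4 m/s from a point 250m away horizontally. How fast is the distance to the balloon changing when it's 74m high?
74√16994/8497 ≈ 1.135 m/s

z² = 250² + y²
z = √(250² + 74²) = 2√16994
dz/dt = y/z · dy/dt = 74/(2√16994) · 4 = 74√16994/8497 ≈ 1.135 m/s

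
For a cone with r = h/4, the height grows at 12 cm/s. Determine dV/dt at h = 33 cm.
3267π/4 cm³/s

V = (1/3)π(h/4)²h = πh³/48
dV/dt = πh²/16 · 12
At h = 33: dV/dt = 3267π/4 cm³/s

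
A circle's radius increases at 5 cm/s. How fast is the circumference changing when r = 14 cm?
10π cm/s

C = 2πr
dC/dt = 2π · dr/dt = 2π · 5 = 10π cm/s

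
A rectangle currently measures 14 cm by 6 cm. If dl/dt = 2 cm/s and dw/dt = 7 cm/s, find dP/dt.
18 cm/s

P = 2(l + w)
dP/dt = 2(dl/dt + dw/dt) = 2(2 + 7) = 18 cm/s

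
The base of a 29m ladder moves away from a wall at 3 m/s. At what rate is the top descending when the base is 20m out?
20/7 ≈ 2.857 m/s

x² + y² = 29²
2x·dx/dt + 2y·dy/dt = 0
dy/dt = -x/y · dx/dt = -20/21 · 3 = -20/7 m/s
The top is descending at 20/7 ≈ 2.857 m/s.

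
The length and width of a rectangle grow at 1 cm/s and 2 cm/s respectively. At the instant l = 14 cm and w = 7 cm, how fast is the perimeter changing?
6 cm/s

P = 2(l + w)
dP/dt = 2(dl/dt + dw/dt) = 2(1 + 2) = 6 cm/s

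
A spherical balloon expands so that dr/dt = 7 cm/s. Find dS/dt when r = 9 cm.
504π cm²/s

S = 4πr²
dS/dt = dS/dr · dr/dt = 8πr · 7
At r = 9: dS/dt = 504π cm²/s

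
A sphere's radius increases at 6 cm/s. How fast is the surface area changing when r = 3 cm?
144π cm²/s

S = 4πr²
dS/dt = dS/dr · dr/dt = 8πr · 6
At r = 3: dS/dt = 144π cm²/s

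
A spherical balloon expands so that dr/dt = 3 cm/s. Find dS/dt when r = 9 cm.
216π cm²/s

S = 4πr²
dS/dt = dS/dr · dr/dt = 8πr · 3
At r = 9: dS/dt = 216π cm²/s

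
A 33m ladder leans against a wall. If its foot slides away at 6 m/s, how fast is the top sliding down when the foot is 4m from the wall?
24√1073/1073 ≈ 0.7327 m/s

x² + y² = 33²
2x·dx/dt + 2y·dy/dt = 0
dy/dt = -x/y · dx/dt = -4/√1073 · 6 = -24√1073/1073 m/s
The top is descending at 24√1073/1073 ≈ 0.7327 m/s.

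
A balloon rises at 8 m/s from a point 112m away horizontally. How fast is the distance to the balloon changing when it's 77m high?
88√377/377 ≈ 4.532 m/s

z² = 112² + y²
z = √(112² + 77²) = 7√377
dz/dt = y/z · dy/dt = 77/(7√377) · 8 = 88√377/377 ≈ 4.532 m/s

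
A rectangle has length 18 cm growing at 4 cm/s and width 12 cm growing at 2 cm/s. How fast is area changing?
84 cm²/s

A = lw
dA/dt = w·dl/dt + l·dw/dt = 12·4 + 18·2 = 84 cm²/s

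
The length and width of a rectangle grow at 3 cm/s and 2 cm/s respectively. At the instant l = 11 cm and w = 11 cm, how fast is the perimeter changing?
10 cm/s

P = 2(l + w)
dP/dt = 2(dl/dt + dw/dt) = 2(3 + 2) = 10 cm/s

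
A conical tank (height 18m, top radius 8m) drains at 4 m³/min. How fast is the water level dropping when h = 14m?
81/(784π) ≈ 0.03289 m/min

r/h = 8/18, so r = (4/9)h
V = (1/3)πr²h = (1/3)π((4/9)h)²h = (16/243)πh³
dV/dh = (16/81)πh²
dh/dt = (dV/dt)/(dV/dh) = -4/((16/81)π·14²) = -81/(784π) m/min
The level is dropping at 81/(784π) ≈ 0.03289 m/min.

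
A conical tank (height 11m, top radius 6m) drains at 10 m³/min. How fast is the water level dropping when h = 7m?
605/(882π) ≈ 0.2183 m/min

r/h = 6/11, so r = (6/11)h
V = (1/3)πr²h = (1/3)π((6/11)h)²h = (12/121)πh³
dV/dh = (36/121)πh²
dh/dt = (dV/dt)/(dV/dh) = -10/((36/121)π·7²) = -605/(882π) m/min
The level is dropping at 605/(882π) ≈ 0.2183 m/min.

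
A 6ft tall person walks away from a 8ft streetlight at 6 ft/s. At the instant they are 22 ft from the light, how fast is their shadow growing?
18 ft/s

By similar triangles: 8/(x+s) = 6/s
Solving: s = 6x/2
ds/dt = 6/2 · dx/dt = 3 · 6 = 18 ft/s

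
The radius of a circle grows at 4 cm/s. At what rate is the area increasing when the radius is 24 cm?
192π cm²/s

A = πr²
dA/dt = 2πr · dr/dt = 2π(24)(4) = 192π cm²/s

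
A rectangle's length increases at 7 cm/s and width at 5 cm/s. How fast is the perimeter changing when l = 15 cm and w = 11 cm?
24 cm/s

P = 2(l + w)
dP/dt = 2(dl/dt + dw/dt) = 2(7 + 5) = 24 cm/s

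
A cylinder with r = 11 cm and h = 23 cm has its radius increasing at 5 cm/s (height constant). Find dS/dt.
450π cm²/s

S = 2πrh + 2πr² (lateral + bases)
dS/dt = (2πh + 4πr)·dr/dt = (2π·23 + 4π·11)·5
= 450π cm²/s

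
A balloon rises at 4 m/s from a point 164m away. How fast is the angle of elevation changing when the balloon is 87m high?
0.019034 rad/s

tan(θ) = y/164
sec²(θ) · dθ/dt = (1/164) · dy/dt
dθ/dt = cos²(θ)/164 · 4 = 164/(164² + 87²) · 4
dθ/dt = 0.019034 rad/s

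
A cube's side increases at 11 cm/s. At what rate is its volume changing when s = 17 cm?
9537 cm³/s

V = s³
dV/dt = 3s² · ds/dt = 3·17²·11 = 9537 cm³/s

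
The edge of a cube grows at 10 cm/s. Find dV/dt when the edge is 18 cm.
9720 cm³/s

V = s³
dV/dt = 3s² · ds/dt = 3·18²·10 = 9720 cm³/s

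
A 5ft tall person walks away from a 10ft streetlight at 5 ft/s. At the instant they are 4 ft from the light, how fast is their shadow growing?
5 ft/s

By similar triangles: 10/(x+s) = 5/s
Solving: s = 5x/5
ds/dt = 5/5 · dx/dt = 1 · 5 = 5 ft/s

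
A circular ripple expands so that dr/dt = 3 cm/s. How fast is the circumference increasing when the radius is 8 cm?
6π cm/s

C = 2πr
dC/dt = 2π · dr/dt = 2π · 3 = 6π cm/s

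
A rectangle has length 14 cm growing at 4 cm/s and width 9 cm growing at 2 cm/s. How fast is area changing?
64 cm²/s

A = lw
dA/dt = w·dl/dt + l·dw/dt = 9·4 + 14·2 = 64 cm²/s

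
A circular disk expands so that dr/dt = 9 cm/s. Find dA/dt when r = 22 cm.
396π cm²/s

A = πr²
dA/dt = 2πr · dr/dt = 2π(22)(9) = 396π cm²/s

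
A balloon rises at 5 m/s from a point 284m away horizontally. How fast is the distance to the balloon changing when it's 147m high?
147√102265/20453 ≈ 2.298 m/s

z² = 284² + y²
z = √(284² + 147²) = √102265
dz/dt = y/z · dy/dt = 147/√102265 · 5 = 147√102265/20453 ≈ 2.298 m/s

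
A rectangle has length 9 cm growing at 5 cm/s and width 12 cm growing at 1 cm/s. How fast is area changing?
69 cm²/s

A = lw
dA/dt = w·dl/dt + l·dw/dt = 12·5 + 9·1 = 69 cm²/s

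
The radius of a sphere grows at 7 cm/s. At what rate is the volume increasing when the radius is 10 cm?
2800π cm³/s

V = (4/3)πr³
dV/dt = dV/dr · dr/dt = 4πr² · 7
At r = 10: dV/dt = 2800π cm³/s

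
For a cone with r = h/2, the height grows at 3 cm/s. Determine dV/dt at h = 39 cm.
4563π/4 cm³/s

V = (1/3)π(h/2)²h = πh³/12
dV/dt = πh²/4 · 3
At h = 39: dV/dt = 4563π/4 cm³/s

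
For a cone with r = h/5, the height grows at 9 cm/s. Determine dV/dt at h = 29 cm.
7569π/25 cm³/s

V = (1/3)π(h/5)²h = πh³/75
dV/dt = πh²/25 · 9
At h = 29: dV/dt = 7569π/25 cm³/s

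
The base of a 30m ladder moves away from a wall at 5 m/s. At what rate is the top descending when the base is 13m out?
65√731/731 ≈ 2.404 m/s

x² + y² = 30²
2x·dx/dt + 2y·dy/dt = 0
dy/dt = -x/y · dx/dt = -13/√731 · 5 = -65√731/731 m/s
The top is descending at 65√731/731 ≈ 2.404 m/s.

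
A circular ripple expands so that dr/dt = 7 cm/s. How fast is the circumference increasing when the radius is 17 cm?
14π cm/s

C = 2πr
dC/dt = 2π · dr/dt = 2π · 7 = 14π cm/s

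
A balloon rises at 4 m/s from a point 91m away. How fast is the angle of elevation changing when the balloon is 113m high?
0.017292 rad/s

tan(θ) = y/91
sec²(θ) · dθ/dt = (1/91) · dy/dt
dθ/dt = cos²(θ)/91 · 4 = 91/(91² + 113²) · 4
dθ/dt = 0.017292 rad/s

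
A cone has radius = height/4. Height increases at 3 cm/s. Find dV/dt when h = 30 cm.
675π/4 cm³/s

V = (1/3)π(h/4)²h = πh³/48
dV/dt = πh²/16 · 3
At h = 30: dV/dt = 675π/4 cm³/s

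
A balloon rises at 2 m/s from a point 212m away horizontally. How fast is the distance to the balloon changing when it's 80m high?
40√3209/3209 ≈ 0.7061 m/s

z² = 212² + y²
z = √(212² + 80²) = 4√3209
dz/dt = y/z · dy/dt = 80/(4√3209) · 2 = 40√3209/3209 ≈ 0.7061 m/s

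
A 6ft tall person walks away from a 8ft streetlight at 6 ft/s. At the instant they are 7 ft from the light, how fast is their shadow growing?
18 ft/s

By similar triangles: 8/(x+s) = 6/s
Solving: s = 6x/2
ds/dt = 6/2 · dx/dt = 3 · 6 = 18 ft/s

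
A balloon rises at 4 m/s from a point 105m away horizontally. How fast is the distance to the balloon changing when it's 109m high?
218√22906/11453 ≈ 2.881 m/s

z² = 105² + y²
z = √(105² + 109²) = √22906
dz/dt = y/z · dy/dt = 109/√22906 · 4 = 218√22906/11453 ≈ 2.881 m/s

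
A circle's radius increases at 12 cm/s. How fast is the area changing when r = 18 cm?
432π cm²/s

A = πr²
dA/dt = 2πr · dr/dt = 2π(18)(12) = 432π cm²/s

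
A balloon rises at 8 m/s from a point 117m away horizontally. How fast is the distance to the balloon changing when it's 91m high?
28√130/65 ≈ 4.912 m/s

z² = 117² + y²
z = √(117² + 91²) = 13√130
dz/dt = y/z · dy/dt = 91/(13√130) · 8 = 28√130/65 ≈ 4.912 m/s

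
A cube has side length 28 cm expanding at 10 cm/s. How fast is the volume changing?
23520 cm³/s

V = s³
dV/dt = 3s² · ds/dt = 3·28²·10 = 23520 cm³/s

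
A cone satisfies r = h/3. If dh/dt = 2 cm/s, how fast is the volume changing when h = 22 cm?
968π/9 cm³/s

V = (1/3)π(h/3)²h = πh³/27
dV/dt = πh²/9 · 2
At h = 22: dV/dt = 968π/9 cm³/s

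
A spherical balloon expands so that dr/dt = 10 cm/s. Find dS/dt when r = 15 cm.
1200π cm²/s

S = 4πr²
dS/dt = dS/dr · dr/dt = 8πr · 10
At r = 15: dS/dt = 1200π cm²/s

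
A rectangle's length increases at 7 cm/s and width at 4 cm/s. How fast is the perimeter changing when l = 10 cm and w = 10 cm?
22 cm/s

P = 2(l + w)
dP/dt = 2(dl/dt + dw/dt) = 2(7 + 4) = 22 cm/s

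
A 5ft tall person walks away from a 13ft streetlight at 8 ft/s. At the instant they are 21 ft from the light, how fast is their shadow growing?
5 ft/s

By similar triangles: 13/(x+s) = 5/s
Solving: s = 5x/8
ds/dt = 5/8 · dx/dt = 5/8 · 8 = 5 ft/s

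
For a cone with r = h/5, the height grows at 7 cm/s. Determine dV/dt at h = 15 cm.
63π cm³/s

V = (1/3)π(h/5)²h = πh³/75
dV/dt = πh²/25 · 7
At h = 15: dV/dt = 63π cm³/s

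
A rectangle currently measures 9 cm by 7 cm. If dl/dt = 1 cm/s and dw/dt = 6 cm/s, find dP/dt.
14 cm/s

P = 2(l + w)
dP/dt = 2(dl/dt + dw/dt) = 2(1 + 6) = 14 cm/s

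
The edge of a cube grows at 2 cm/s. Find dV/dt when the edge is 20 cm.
2400 cm³/s

V = s³
dV/dt = 3s² · ds/dt = 3·20²·2 = 2400 cm³/s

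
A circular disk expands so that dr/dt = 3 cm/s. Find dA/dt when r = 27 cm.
162π cm²/s

A = πr²
dA/dt = 2πr · dr/dt = 2π(27)(3) = 162π cm²/s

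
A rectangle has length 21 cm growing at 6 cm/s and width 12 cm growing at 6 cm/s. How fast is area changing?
198 cm²/s

A = lw
dA/dt = w·dl/dt + l·dw/dt = 12·6 + 21·6 = 198 cm²/s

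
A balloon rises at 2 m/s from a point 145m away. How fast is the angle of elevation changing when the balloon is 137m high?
0.007288 rad/s

tan(θ) = y/145
sec²(θ) · dθ/dt = (1/145) · dy/dt
dθ/dt = cos²(θ)/145 · 2 = 145/(145² + 137²) · 2
dθ/dt = 0.007288 rad/s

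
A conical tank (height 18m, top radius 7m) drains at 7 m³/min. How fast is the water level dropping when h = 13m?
324/(1183π) ≈ 0.08718 m/min

r/h = 7/18, so r = (7/18)h
V = (1/3)πr²h = (1/3)π((7/18)h)²h = (49/972)πh³
dV/dh = (49/324)πh²
dh/dt = (dV/dt)/(dV/dh) = -7/((49/324)π·13²) = -324/(1183π) m/min
The level is dropping at 324/(1183π) ≈ 0.08718 m/min.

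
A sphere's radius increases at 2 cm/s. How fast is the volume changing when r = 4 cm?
128π cm³/s

V = (4/3)πr³
dV/dt = dV/dr · dr/dt = 4πr² · 2
At r = 4: dV/dt = 128π cm³/s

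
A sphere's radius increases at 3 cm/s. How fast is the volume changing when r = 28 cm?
9408π cm³/s

V = (4/3)πr³
dV/dt = dV/dr · dr/dt = 4πr² · 3
At r = 28: dV/dt = 9408π cm³/s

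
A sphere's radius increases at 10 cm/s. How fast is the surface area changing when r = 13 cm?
1040π cm²/s

S = 4πr²
dS/dt = dS/dr · dr/dt = 8πr · 10
At r = 13: dS/dt = 1040π cm²/s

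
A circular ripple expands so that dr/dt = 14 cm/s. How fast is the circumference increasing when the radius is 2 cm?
28π cm/s

C = 2πr
dC/dt = 2π · dr/dt = 2π · 14 = 28π cm/s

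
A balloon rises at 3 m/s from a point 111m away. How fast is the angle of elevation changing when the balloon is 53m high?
0.022009 rad/s

tan(θ) = y/111
sec²(θ) · dθ/dt = (1/111) · dy/dt
dθ/dt = cos²(θ)/111 · 3 = 111/(111² + 53²) · 3
dθ/dt = 0.022009 rad/s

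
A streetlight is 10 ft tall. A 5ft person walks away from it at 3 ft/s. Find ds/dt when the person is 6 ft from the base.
3 ft/s

By similar triangles: 10/(x+s) = 5/s
Solving: s = 5x/5
ds/dt = 5/5 · dx/dt = 1 · 3 = 3 ft/s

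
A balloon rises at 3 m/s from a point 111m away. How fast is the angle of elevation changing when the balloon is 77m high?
0.018247 rad/s

tan(θ) = y/111
sec²(θ) · dθ/dt = (1/111) · dy/dt
dθ/dt = cos²(θ)/111 · 3 = 111/(111² + 77²) · 3
dθ/dt = 0.018247 rad/s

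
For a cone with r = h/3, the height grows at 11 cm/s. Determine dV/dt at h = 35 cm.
13475π/9 cm³/s

V = (1/3)π(h/3)²h = πh³/27
dV/dt = πh²/9 · 11
At h = 35: dV/dt = 13475π/9 cm³/s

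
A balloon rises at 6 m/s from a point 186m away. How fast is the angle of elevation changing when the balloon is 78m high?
0.027434 rad/s

tan(θ) = y/186
sec²(θ) · dθ/dt = (1/186) · dy/dt
dθ/dt = cos²(θ)/186 · 6 = 186/(186² + 78²) · 6
dθ/dt = 0.027434 rad/s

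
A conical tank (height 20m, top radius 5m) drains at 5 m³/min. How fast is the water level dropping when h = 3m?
80/(9π) ≈ 2.829 m/min

r/h = 5/20, so r = (1/4)h
V = (1/3)πr²h = (1/3)π((1/4)h)²h = (1/48)πh³
dV/dh = (1/16)πh²
dh/dt = (dV/dt)/(dV/dh) = -5/((1/16)π·3²) = -80/(9π) m/min
The level is dropping at 80/(9π) ≈ 2.829 m/min.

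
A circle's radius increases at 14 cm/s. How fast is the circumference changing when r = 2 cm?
28π cm/s

C = 2πr
dC/dt = 2π · dr/dt = 2π · 14 = 28π cm/s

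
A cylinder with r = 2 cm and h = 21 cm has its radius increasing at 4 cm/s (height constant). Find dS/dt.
200π cm²/s

S = 2πrh + 2πr² (lateral + bases)
dS/dt = (2πh + 4πr)·dr/dt = (2π·21 + 4π·2)·4
= 200π cm²/s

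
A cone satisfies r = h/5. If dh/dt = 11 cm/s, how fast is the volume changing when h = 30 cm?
396π cm³/s

V = (1/3)π(h/5)²h = πh³/75
dV/dt = πh²/25 · 11
At h = 30: dV/dt = 396π cm³/s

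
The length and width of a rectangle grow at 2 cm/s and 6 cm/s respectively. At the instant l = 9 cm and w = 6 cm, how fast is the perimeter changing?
16 cm/s

P = 2(l + w)
dP/dt = 2(dl/dt + dw/dt) = 2(2 + 6) = 16 cm/s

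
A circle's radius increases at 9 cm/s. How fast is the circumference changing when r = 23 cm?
18π cm/s

C = 2πr
dC/dt = 2π · dr/dt = 2π · 9 = 18π cm/s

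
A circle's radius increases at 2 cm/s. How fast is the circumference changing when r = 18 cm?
4π cm/s

C = 2πr
dC/dt = 2π · dr/dt = 2π · 2 = 4π cm/s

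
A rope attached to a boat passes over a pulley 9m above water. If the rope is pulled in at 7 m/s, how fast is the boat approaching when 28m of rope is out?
196√703/703 ≈ 7.392 m/s

rope² = x² + 9²
x = √(28² - 9²) = √703
dx/dt = (rope/x) · d(rope)/dt = (28/√703) · (-7) = -196√703/703 m/s
The boat approaches at 196√703/703 ≈ 7.392 m/s.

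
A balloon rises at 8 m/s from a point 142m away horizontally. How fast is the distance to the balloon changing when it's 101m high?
808√30365/30365 ≈ 4.637 m/s

z² = 142² + y²
z = √(142² + 101²) = √30365
dz/dt = y/z · dy/dt = 101/√30365 · 8 = 808√30365/30365 ≈ 4.637 m/s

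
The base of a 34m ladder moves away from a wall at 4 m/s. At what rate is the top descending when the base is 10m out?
5√66/33 ≈ 1.231 m/s

x² + y² = 34²
2x·dx/dt + 2y·dy/dt = 0
dy/dt = -x/y · dx/dt = -10/(4√66) · 4 = -5√66/33 m/s
The top is descending at 5√66/33 ≈ 1.231 m/s.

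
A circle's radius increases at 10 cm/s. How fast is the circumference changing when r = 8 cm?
20π cm/s

C = 2πr
dC/dt = 2π · dr/dt = 2π · 10 = 20π cm/s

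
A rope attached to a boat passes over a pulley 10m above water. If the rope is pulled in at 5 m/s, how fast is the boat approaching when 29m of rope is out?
145√741/741 ≈ 5.327 m/s

rope² = x² + 10²
x = √(29² - 10²) = √741
dx/dt = (rope/x) · d(rope)/dt = (29/√741) · (-5) = -145√741/741 m/s
The boat approaches at 145√741/741 ≈ 5.327 m/s.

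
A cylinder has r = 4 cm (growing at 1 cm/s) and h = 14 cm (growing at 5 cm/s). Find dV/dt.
192π cm³/s

V = πr²h
dV/dt = 2πrh·dr/dt + πr²·dh/dt
= 2π(4)(14)(1) + π(4)²(5)
= 192π cm³/s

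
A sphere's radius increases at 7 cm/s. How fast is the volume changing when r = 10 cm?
2800π cm³/s

V = (4/3)πr³
dV/dt = dV/dr · dr/dt = 4πr² · 7
At r = 10: dV/dt = 2800π cm³/s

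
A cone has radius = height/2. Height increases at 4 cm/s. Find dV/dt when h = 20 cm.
400π cm³/s

V = (1/3)π(h/2)²h = πh³/12
dV/dt = πh²/4 · 4
At h = 20: dV/dt = 400π cm³/s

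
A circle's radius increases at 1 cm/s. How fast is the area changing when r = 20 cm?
40π cm²/s

A = πr²
dA/dt = 2πr · dr/dt = 2π(20)(1) = 40π cm²/s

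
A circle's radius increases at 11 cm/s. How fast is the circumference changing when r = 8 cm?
22π cm/s

C = 2πr
dC/dt = 2π · dr/dt = 2π · 11 = 22π cm/s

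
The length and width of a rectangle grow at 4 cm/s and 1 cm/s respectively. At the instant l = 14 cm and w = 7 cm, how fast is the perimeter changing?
10 cm/s

P = 2(l + w)
dP/dt = 2(dl/dt + dw/dt) = 2(4 + 1) = 10 cm/s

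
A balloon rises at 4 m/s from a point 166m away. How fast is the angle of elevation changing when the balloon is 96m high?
0.018057 rad/s

tan(θ) = y/166
sec²(θ) · dθ/dt = (1/166) · dy/dt
dθ/dt = cos²(θ)/166 · 4 = 166/(166² + 96²) · 4
dθ/dt = 0.018057 rad/s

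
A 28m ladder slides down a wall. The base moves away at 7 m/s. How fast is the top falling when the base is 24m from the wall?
42√13/13 ≈ 11.65 m/s

x² + y² = 28²
2x·dx/dt + 2y·dy/dt = 0
dy/dt = -x/y · dx/dt = -24/(4√13) · 7 = -42√13/13 m/s
The top is descending at 42√13/13 ≈ 11.65 m/s.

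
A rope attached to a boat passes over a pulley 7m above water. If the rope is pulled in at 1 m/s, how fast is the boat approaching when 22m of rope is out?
22√435/435 ≈ 1.055 m/s

rope² = x² + 7²
x = √(22² - 7²) = √435
dx/dt = (rope/x) · d(rope)/dt = (22/√435) · (-1) = -22√435/435 m/s
The boat approaches at 22√435/435 ≈ 1.055 m/s.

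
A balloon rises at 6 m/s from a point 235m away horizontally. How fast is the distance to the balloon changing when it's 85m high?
51√2498/1249 ≈ 2.041 m/s

z² = 235² + y²
z = √(235² + 85²) = 5√2498
dz/dt = y/z · dy/dt = 85/(5√2498) · 6 = 51√2498/1249 ≈ 2.041 m/s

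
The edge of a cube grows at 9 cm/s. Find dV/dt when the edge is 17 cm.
7803 cm³/s

V = s³
dV/dt = 3s² · ds/dt = 3·17²·9 = 7803 cm³/s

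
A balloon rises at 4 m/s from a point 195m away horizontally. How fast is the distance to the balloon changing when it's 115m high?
46√82/205 ≈ 2.032 m/s

z² = 195² + y²
z = √(195² + 115²) = 25√82
dz/dt = y/z · dy/dt = 115/(25√82) · 4 = 46√82/205 ≈ 2.032 m/s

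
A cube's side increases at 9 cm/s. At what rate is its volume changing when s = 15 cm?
6075 cm³/s

V = s³
dV/dt = 3s² · ds/dt = 3·15²·9 = 6075 cm³/s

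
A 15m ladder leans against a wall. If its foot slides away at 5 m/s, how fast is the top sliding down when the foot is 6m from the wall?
10√21/21 ≈ 2.182 m/s

x² + y² = 15²
2x·dx/dt + 2y·dy/dt = 0
dy/dt = -x/y · dx/dt = -6/(3√21) · 5 = -10√21/21 m/s
The top is descending at 10√21/21 ≈ 2.182 m/s.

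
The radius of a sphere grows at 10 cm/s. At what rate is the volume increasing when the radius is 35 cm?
49000π cm³/s

V = (4/3)πr³
dV/dt = dV/dr · dr/dt = 4πr² · 10
At r = 35: dV/dt = 49000π cm³/s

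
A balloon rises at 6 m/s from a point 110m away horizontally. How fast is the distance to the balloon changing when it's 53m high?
318√14909/14909 ≈ 2.604 m/s

z² = 110² + y²
z = √(110² + 53²) = √14909
dz/dt = y/z · dy/dt = 53/√14909 · 6 = 318√14909/14909 ≈ 2.604 m/s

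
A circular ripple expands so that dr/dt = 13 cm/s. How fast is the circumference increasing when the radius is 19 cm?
26π cm/s

C = 2πr
dC/dt = 2π · dr/dt = 2π · 13 = 26π cm/s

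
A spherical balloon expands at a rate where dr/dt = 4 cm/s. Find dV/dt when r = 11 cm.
1936π cm³/s

V = (4/3)πr³
dV/dt = dV/dr · dr/dt = 4πr² · 4
At r = 11: dV/dt = 1936π cm³/s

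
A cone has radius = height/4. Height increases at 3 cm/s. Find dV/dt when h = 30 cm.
675π/4 cm³/s

V = (1/3)π(h/4)²h = πh³/48
dV/dt = πh²/16 · 3
At h = 30: dV/dt = 675π/4 cm³/s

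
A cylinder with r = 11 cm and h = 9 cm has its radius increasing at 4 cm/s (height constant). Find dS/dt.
248π cm²/s

S = 2πrh + 2πr² (lateral + bases)
dS/dt = (2πh + 4πr)·dr/dt = (2π·9 + 4π·11)·4
= 248π cm²/s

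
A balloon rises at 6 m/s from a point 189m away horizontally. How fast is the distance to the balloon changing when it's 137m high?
411√54490/27245 ≈ 3.521 m/s

z² = 189² + y²
z = √(189² + 137²) = √54490
dz/dt = y/z · dy/dt = 137/√54490 · 6 = 411√54490/27245 ≈ 3.521 m/s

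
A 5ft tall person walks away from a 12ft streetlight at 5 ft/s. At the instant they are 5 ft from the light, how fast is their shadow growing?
25/7 ft/s

By similar triangles: 12/(x+s) = 5/s
Solving: s = 5x/7
ds/dt = 5/7 · dx/dt = 5/7 · 5 = 25/7 ft/s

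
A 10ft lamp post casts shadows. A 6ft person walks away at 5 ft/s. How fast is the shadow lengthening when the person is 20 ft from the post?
15/2 ft/s

By similar triangles: 10/(x+s) = 6/s
Solving: s = 6x/4
ds/dt = 6/4 · dx/dt = 3/2 · 5 = 15/2 ft/s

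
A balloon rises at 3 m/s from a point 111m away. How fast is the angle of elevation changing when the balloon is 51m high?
0.022316 rad/s

tan(θ) = y/111
sec²(θ) · dθ/dt = (1/111) · dy/dt
dθ/dt = cos²(θ)/111 · 3 = 111/(111² + 51²) · 3
dθ/dt = 0.022316 rad/s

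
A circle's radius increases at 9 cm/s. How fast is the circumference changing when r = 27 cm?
18π cm/s

C = 2πr
dC/dt = 2π · dr/dt = 2π · 9 = 18π cm/s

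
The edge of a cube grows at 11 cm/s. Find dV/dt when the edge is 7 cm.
1617 cm³/s

V = s³
dV/dt = 3s² · ds/dt = 3·7²·11 = 1617 cm³/s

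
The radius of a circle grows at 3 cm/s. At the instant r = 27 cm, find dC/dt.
6π cm/s

C = 2πr
dC/dt = 2π · dr/dt = 2π · 3 = 6π cm/s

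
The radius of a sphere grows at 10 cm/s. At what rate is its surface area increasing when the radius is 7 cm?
560π cm²/s

S = 4πr²
dS/dt = dS/dr · dr/dt = 8πr · 10
At r = 7: dS/dt = 560π cm²/s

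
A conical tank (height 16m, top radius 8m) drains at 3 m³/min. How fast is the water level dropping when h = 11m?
12/(121π) ≈ 0.03157 m/min

r/h = 8/16, so r = (1/2)h
V = (1/3)πr²h = (1/3)π((1/2)h)²h = (1/12)πh³
dV/dh = (1/4)πh²
dh/dt = (dV/dt)/(dV/dh) = -3/((1/4)π·11²) = -12/(121π) m/min
The level is dropping at 12/(121π) ≈ 0.03157 m/min.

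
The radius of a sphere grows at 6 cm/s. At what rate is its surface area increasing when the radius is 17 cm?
816π cm²/s

S = 4πr²
dS/dt = dS/dr · dr/dt = 8πr · 6
At r = 17: dS/dt = 816π cm²/s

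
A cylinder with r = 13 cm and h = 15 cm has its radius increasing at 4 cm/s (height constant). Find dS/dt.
328π cm²/s

S = 2πrh + 2πr² (lateral + bases)
dS/dt = (2πh + 4πr)·dr/dt = (2π·15 + 4π·13)·4
= 328π cm²/s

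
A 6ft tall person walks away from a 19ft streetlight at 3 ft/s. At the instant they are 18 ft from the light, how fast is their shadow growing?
18/13 ft/s

By similar triangles: 19/(x+s) = 6/s
Solving: s = 6x/13
ds/dt = 6/13 · dx/dt = 6/13 · 3 = 18/13 ft/s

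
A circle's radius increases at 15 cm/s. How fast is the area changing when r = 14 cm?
420π cm²/s

A = πr²
dA/dt = 2πr · dr/dt = 2π(14)(15) = 420π cm²/s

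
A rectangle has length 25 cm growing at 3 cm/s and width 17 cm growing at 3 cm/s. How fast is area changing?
126 cm²/s

A = lw
dA/dt = w·dl/dt + l·dw/dt = 17·3 + 25·3 = 126 cm²/s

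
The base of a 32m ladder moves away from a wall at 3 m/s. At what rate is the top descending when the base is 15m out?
45√799/799 ≈ 1.592 m/s

x² + y² = 32²
2x·dx/dt + 2y·dy/dt = 0
dy/dt = -x/y · dx/dt = -15/√799 · 3 = -45√799/799 m/s
The top is descending at 45√799/799 ≈ 1.592 m/s.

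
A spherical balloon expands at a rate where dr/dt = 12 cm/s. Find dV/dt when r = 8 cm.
3072π cm³/s

V = (4/3)πr³
dV/dt = dV/dr · dr/dt = 4πr² · 12
At r = 8: dV/dt = 3072π cm³/s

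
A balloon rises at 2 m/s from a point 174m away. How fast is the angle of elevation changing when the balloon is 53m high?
0.010518 rad/s

tan(θ) = y/174
sec²(θ) · dθ/dt = (1/174) · dy/dt
dθ/dt = cos²(θ)/174 · 2 = 174/(174² + 53²) · 2
dθ/dt = 0.010518 rad/s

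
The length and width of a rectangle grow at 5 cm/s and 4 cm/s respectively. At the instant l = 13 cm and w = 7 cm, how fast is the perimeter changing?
18 cm/s

P = 2(l + w)
dP/dt = 2(dl/dt + dw/dt) = 2(5 + 4) = 18 cm/s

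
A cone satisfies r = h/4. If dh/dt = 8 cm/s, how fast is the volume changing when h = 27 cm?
729π/2 cm³/s

V = (1/3)π(h/4)²h = πh³/48
dV/dt = πh²/16 · 8
At h = 27: dV/dt = 729π/2 cm³/s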